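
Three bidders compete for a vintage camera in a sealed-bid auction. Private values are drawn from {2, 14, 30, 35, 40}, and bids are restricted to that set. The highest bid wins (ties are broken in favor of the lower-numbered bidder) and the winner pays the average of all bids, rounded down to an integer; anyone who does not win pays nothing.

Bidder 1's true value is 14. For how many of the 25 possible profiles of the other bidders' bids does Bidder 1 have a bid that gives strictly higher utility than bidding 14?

Others bid (2, 2): truth gives 8; bid 2 gives 12 > 8. Violating.
Others bid (2, 14): truth gives 4; no alternative beats it.
Others bid (2, 30): truth gives 0; no alternative beats it.
(Checking all 25 profiles: 1 has a profitable deviation, 24 do not.)

1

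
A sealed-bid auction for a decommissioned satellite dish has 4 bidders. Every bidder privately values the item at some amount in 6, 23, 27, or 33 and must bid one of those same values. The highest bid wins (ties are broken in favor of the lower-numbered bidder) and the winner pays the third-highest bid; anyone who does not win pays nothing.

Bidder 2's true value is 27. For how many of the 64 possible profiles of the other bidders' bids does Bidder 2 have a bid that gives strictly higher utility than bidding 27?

Others bid (6, 6, 33): truth gives 0; bid 33 gives 21 > 0. Violating.
Others bid (6, 23, 33): truth gives 0; bid 33 gives 4 > 0. Violating.
Others bid (6, 33, 6): truth gives 0; bid 33 gives 21 > 0. Violating.
Others bid (6, 33, 23): truth gives 0; bid 33 gives 4 > 0. Violating.
Others bid (6, 6, 6): truth gives 21; no alternative beats it.
Others bid (6, 6, 23): truth gives 21; no alternative beats it.
(Checking all 64 profiles: 12 have a profitable deviation, 52 do not.)

12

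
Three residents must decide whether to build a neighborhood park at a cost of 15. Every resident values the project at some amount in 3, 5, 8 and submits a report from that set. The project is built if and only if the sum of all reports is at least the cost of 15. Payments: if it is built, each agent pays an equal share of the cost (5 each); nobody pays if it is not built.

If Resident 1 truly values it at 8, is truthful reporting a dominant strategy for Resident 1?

Yes

Check each profile of the others' reports and compare truth against every alternative report.
Others report (3, 5): truth gives 3, best alternative gives 0.
Others report (5, 3): truth gives 3, best alternative gives 0.
Others report (3, 8): truth gives 3, best alternative gives 3.
Others report (5, 5): truth gives 3, best alternative gives 3.
Others report (5, 8): truth gives 3, best alternative gives 3.
Others report (8, 3): truth gives 3, best alternative gives 3.
(Remaining 3 profiles checked similarly; truth is weakly best in each.)
In every case the truthful report is at least as good as any alternative, so it is a dominant strategy.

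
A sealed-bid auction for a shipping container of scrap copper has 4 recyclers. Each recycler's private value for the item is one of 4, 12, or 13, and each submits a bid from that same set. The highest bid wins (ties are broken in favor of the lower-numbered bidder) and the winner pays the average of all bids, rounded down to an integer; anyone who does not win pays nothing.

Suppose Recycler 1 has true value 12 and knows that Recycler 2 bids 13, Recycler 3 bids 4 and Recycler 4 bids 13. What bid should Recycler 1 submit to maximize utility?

13

Bid 4: loses, pays 0, utility 0.
Bid 12: loses, pays 0, utility 0.
Bid 13: wins, pays 10, utility 12 - 10 = 2.
The best choice is 13 with utility 2.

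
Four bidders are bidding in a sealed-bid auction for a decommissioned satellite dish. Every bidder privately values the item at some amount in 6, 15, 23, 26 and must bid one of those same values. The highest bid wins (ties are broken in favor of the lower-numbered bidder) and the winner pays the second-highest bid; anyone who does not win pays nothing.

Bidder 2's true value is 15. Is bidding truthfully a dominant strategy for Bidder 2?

Check each profile of the others' bids and compare truth against every alternative bid.
Others bid (6, 6, 6): truth gives 9, best alternative gives 9.
Others bid (6, 6, 15): truth gives 0, best alternative gives 0.
Others bid (6, 6, 23): truth gives 0, best alternative gives 0.
Others bid (6, 6, 26): truth gives 0, best alternative gives 0.
Others bid (6, 15, 6): truth gives 0, best alternative gives 0.
Others bid (6, 15, 15): truth gives 0, best alternative gives 0.
(Remaining 58 profiles checked similarly; truth is weakly best in each.)
In every case the truthful bid is at least as good as any alternative, so it is a dominant strategy.

Yes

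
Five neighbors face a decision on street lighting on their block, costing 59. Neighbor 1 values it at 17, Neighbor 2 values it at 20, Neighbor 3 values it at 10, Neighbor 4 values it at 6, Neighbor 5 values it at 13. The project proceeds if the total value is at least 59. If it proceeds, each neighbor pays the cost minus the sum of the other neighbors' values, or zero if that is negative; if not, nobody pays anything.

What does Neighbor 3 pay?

Total value 66 ≥ cost 59, so the project is built.
The other neighbors' values sum to 56.
Cost minus that sum is 59 - 56 = 3.

3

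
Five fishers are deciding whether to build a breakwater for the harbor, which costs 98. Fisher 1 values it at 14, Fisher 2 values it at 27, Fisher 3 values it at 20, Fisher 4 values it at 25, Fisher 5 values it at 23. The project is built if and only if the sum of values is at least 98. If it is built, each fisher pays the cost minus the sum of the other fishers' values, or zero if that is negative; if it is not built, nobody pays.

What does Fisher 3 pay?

Total value 109 ≥ cost 98, so the project is built.
The other fishers' values sum to 89.
Cost minus that sum is 98 - 89 = 9.

9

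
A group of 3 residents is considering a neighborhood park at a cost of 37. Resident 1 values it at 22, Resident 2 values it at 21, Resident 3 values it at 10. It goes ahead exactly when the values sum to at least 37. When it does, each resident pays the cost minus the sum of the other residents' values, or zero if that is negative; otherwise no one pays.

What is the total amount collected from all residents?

11

Total value 53 ≥ cost 37, so it is built.
Resident 1: others sum to 31; max(0, 37 - 31) = 6.
Resident 2: others sum to 32; max(0, 37 - 32) = 5.
Resident 3: others sum to 43; max(0, 37 - 43) = 0.
Total collected = 6 + 5 + 0 = 11.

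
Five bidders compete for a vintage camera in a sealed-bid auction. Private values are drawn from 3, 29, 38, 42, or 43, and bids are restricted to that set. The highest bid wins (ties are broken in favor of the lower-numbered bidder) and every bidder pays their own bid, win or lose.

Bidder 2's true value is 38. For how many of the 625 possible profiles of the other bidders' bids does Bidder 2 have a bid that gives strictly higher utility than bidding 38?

579

Others bid (3, 3, 3, 3): truth gives 0; bid 29 gives 9 > 0. Violating.
Others bid (3, 3, 3, 29): truth gives 0; bid 29 gives 9 > 0. Violating.
Others bid (3, 3, 3, 42): truth gives -38; bid 3 gives -3 > -38. Violating.
Others bid (3, 3, 3, 43): truth gives -38; bid 3 gives -3 > -38. Violating.
Others bid (3, 3, 3, 38): truth gives 0; no alternative beats it.
Others bid (3, 3, 29, 38): truth gives 0; no alternative beats it.
(Checking all 625 profiles: 579 have a profitable deviation, 46 do not.)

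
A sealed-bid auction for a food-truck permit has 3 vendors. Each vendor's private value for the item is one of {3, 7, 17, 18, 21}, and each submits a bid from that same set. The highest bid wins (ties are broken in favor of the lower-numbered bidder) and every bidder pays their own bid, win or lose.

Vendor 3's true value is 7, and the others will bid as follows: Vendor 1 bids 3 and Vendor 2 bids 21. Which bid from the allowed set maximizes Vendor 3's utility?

3

Bid 3: loses but pays 3, utility -3.
Bid 7: loses but pays 7, utility -7.
Bid 17: loses but pays 17, utility -17.
Bid 18: loses but pays 18, utility -18.
Bid 21: loses but pays 21, utility -21.
The best choice is 3 with utility -3.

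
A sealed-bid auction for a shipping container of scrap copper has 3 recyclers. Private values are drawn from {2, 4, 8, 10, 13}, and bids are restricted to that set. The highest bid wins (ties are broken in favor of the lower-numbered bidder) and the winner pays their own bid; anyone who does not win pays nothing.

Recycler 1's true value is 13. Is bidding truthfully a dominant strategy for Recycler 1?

No

Consider the case where Recycler 2 bids 2 and Recycler 3 bids 2.
Truthful bid 13: wins, pays 13, utility 13 - 13 = 0.
Bid 2 instead: wins, pays 2, utility 13 - 2 = 11.
Since 11 > 0, bidding 2 is strictly better here, so truthful bidding is not dominant.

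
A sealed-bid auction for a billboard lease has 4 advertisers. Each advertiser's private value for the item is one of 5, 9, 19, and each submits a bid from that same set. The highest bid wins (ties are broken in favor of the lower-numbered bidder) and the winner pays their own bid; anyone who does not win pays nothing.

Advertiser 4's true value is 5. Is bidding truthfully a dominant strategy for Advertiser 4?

Yes

Check each profile of the others' bids and compare truth against every alternative bid.
Others bid (5, 5, 5): truth gives 0, best alternative gives -4.
Others bid (5, 5, 9): truth gives 0, best alternative gives 0.
Others bid (5, 5, 19): truth gives 0, best alternative gives 0.
Others bid (5, 9, 5): truth gives 0, best alternative gives 0.
Others bid (5, 9, 9): truth gives 0, best alternative gives 0.
Others bid (5, 9, 19): truth gives 0, best alternative gives 0.
(Remaining 21 profiles checked similarly; truth is weakly best in each.)
In every case the truthful bid is at least as good as any alternative, so it is a dominant strategy.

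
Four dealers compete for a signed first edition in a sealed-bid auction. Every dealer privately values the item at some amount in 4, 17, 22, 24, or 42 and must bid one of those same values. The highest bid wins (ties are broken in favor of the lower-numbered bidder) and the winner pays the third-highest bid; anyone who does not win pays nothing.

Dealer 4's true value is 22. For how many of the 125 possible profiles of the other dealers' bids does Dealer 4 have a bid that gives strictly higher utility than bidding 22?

24

Others bid (4, 4, 22): truth gives 0; bid 24 gives 18 > 0. Violating.
Others bid (4, 4, 24): truth gives 0; bid 42 gives 18 > 0. Violating.
Others bid (4, 17, 22): truth gives 0; bid 24 gives 5 > 0. Violating.
Others bid (4, 17, 24): truth gives 0; bid 42 gives 5 > 0. Violating.
Others bid (4, 4, 4): truth gives 18; no alternative beats it.
Others bid (4, 4, 17): truth gives 18; no alternative beats it.
(Checking all 125 profiles: 24 have a profitable deviation, 101 do not.)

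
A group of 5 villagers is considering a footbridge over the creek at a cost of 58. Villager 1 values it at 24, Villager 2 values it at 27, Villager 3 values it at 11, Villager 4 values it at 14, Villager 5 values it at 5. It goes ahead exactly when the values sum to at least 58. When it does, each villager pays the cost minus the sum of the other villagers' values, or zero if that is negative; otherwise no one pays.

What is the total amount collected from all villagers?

5

Total value 81 ≥ cost 58, so it is built.
Villager 1: others sum to 57; max(0, 58 - 57) = 1.
Villager 2: others sum to 54; max(0, 58 - 54) = 4.
Villager 3: others sum to 70; max(0, 58 - 70) = 0.
Villager 4: others sum to 67; max(0, 58 - 67) = 0.
Villager 5: others sum to 76; max(0, 58 - 76) = 0.
Total collected = 1 + 4 + 0 + 0 + 0 = 5.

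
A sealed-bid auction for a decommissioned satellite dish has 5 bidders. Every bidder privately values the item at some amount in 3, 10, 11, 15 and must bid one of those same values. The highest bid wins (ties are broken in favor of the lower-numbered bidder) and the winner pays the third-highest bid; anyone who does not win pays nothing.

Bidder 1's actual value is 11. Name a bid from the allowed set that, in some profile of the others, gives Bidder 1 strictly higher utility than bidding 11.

15

Suppose Bidder 2 bids 3, Bidder 3 bids 3, Bidder 4 bids 3 and Bidder 5 bids 15.
Bid 11: loses, pays 0, utility 0.
Bid 15: wins, pays 3, utility 11 - 3 = 8.
So bidding 15 beats truth here (8 > 0).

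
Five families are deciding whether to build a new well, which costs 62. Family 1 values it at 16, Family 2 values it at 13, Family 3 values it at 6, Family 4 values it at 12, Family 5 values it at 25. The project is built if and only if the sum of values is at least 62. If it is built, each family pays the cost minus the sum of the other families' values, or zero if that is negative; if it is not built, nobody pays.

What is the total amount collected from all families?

26

Total value 72 ≥ cost 62, so it is built.
Family 1: others sum to 56; max(0, 62 - 56) = 6.
Family 2: others sum to 59; max(0, 62 - 59) = 3.
Family 3: others sum to 66; max(0, 62 - 66) = 0.
Family 4: others sum to 60; max(0, 62 - 60) = 2.
Family 5: others sum to 47; max(0, 62 - 47) = 15.
Total collected = 6 + 3 + 0 + 2 + 15 = 26.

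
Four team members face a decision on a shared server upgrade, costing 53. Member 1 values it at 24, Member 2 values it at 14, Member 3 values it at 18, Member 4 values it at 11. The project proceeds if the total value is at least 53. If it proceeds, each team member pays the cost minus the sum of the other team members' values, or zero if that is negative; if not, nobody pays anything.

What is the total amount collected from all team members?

14

Total value 67 ≥ cost 53, so it is built.
Member 1: others sum to 43; max(0, 53 - 43) = 10.
Member 2: others sum to 53; max(0, 53 - 53) = 0.
Member 3: others sum to 49; max(0, 53 - 49) = 4.
Member 4: others sum to 56; max(0, 53 - 56) = 0.
Total collected = 10 + 0 + 4 + 0 = 14.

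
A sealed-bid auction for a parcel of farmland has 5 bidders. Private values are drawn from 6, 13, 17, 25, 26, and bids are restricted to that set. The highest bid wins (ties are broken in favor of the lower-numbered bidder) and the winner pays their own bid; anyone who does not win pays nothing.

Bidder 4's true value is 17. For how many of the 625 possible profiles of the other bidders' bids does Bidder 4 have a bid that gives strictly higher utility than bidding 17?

2

Others bid (6, 6, 6, 6): truth gives 0; bid 13 gives 4 > 0. Violating.
Others bid (6, 6, 6, 13): truth gives 0; bid 13 gives 4 > 0. Violating.
Others bid (6, 6, 6, 17): truth gives 0; no alternative beats it.
Others bid (6, 6, 6, 25): truth gives 0; no alternative beats it.
(Checking all 625 profiles: 2 have a profitable deviation, 623 do not.)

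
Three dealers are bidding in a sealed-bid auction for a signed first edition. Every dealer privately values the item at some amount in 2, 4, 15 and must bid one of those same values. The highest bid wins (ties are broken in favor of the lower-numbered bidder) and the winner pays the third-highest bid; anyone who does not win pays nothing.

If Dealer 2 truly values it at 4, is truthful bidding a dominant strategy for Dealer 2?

No

Consider the case where Dealer 1 bids 2 and Dealer 3 bids 15.
Truthful bid 4: loses, pays 0, utility 0.
Bid 15 instead: wins, pays 2, utility 4 - 2 = 2.
Since 2 > 0, bidding 15 is strictly better here, so truthful bidding is not dominant.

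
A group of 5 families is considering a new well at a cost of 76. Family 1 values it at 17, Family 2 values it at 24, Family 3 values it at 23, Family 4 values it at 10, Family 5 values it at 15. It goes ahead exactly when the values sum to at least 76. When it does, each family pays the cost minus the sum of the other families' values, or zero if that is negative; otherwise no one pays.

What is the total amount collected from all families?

27

Total value 89 ≥ cost 76, so it is built.
Family 1: others sum to 72; max(0, 76 - 72) = 4.
Family 2: others sum to 65; max(0, 76 - 65) = 11.
Family 3: others sum to 66; max(0, 76 - 66) = 10.
Family 4: others sum to 79; max(0, 76 - 79) = 0.
Family 5: others sum to 74; max(0, 76 - 74) = 2.
Total collected = 4 + 11 + 10 + 0 + 2 = 27.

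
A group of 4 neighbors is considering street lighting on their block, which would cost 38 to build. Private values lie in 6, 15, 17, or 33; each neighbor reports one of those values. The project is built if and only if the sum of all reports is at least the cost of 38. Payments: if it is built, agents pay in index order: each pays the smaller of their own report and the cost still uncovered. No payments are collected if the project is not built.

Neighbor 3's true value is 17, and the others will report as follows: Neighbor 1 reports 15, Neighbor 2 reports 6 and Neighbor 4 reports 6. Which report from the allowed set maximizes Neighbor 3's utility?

Report 6: project not built, utility 0.
Report 15: project built, pays 15, utility 17 - 15 = 2.
Report 17: project built, pays 17, utility 17 - 17 = 0.
Report 33: project built, pays 17, utility 17 - 17 = 0.
The best choice is 15 with utility 2.

15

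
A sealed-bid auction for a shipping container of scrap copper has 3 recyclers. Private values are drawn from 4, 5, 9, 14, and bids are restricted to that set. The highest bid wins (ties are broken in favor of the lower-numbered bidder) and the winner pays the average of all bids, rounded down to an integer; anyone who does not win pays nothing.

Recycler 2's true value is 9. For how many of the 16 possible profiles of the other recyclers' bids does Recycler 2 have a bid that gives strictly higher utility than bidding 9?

Others bid (4, 4): truth gives 4; bid 5 gives 5 > 4. Violating.
Others bid (4, 5): truth gives 3; bid 5 gives 5 > 3. Violating.
Others bid (4, 9): truth gives 2; no alternative beats it.
Others bid (4, 14): truth gives 0; no alternative beats it.
(Checking all 16 profiles: 2 have a profitable deviation, 14 do not.)

2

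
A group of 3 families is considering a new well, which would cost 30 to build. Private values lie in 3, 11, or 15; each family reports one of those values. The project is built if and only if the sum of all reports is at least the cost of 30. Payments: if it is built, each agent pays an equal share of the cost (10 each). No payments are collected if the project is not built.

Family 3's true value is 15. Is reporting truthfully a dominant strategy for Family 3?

Check each profile of the others' reports and compare truth against every alternative report.
Others report (3, 15): truth gives 5, best alternative gives 0.
Others report (15, 3): truth gives 5, best alternative gives 0.
Others report (11, 11): truth gives 5, best alternative gives 5.
Others report (11, 15): truth gives 5, best alternative gives 5.
Others report (15, 11): truth gives 5, best alternative gives 5.
Others report (15, 15): truth gives 5, best alternative gives 5.
(Remaining 3 profiles checked similarly; truth is weakly best in each.)
In every case the truthful report is at least as good as any alternative, so it is a dominant strategy.

Yes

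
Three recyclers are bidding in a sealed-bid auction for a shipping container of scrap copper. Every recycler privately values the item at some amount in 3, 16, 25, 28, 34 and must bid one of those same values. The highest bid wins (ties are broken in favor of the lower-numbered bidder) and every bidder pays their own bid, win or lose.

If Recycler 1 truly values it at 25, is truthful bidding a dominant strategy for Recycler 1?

No

Consider the case where Recycler 2 bids 3 and Recycler 3 bids 3.
Truthful bid 25: wins, pays 25, utility 25 - 25 = 0.
Bid 3 instead: wins, pays 3, utility 25 - 3 = 22.
Since 22 > 0, bidding 3 is strictly better here, so truthful bidding is not dominant.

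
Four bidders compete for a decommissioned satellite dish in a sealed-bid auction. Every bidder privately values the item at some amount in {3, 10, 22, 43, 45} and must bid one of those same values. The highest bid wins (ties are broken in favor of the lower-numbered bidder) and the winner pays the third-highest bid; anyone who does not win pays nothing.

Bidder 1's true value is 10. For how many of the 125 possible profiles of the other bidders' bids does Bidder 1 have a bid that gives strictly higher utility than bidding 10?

Others bid (3, 3, 22): truth gives 0; bid 22 gives 7 > 0. Violating.
Others bid (3, 3, 43): truth gives 0; bid 43 gives 7 > 0. Violating.
Others bid (3, 3, 45): truth gives 0; bid 45 gives 7 > 0. Violating.
Others bid (3, 22, 3): truth gives 0; bid 22 gives 7 > 0. Violating.
Others bid (3, 3, 3): truth gives 7; no alternative beats it.
Others bid (3, 3, 10): truth gives 7; no alternative beats it.
(Checking all 125 profiles: 9 have a profitable deviation, 116 do not.)

9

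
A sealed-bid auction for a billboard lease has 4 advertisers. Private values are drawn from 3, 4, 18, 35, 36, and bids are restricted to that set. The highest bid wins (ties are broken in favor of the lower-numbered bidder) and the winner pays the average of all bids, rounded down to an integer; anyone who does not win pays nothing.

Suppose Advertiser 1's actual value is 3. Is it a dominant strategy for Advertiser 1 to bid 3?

Yes

Check each profile of the others' bids and compare truth against every alternative bid.
Others bid (4, 4, 4): truth gives 0, best alternative gives -1.
Others bid (3, 3, 3): truth gives 0, best alternative gives 0.
Others bid (3, 3, 4): truth gives 0, best alternative gives 0.
Others bid (3, 3, 18): truth gives 0, best alternative gives 0.
Others bid (3, 3, 35): truth gives 0, best alternative gives 0.
Others bid (3, 3, 36): truth gives 0, best alternative gives 0.
(Remaining 119 profiles checked similarly; truth is weakly best in each.)
In every case the truthful bid is at least as good as any alternative, so it is a dominant strategy.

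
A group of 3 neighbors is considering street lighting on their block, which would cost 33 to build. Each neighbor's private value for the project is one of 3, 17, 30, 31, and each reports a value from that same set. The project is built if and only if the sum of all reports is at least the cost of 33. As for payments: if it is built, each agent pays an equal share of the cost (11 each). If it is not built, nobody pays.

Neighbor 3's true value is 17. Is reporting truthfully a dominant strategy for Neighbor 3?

Consider the case where Neighbor 1 reports 3 and Neighbor 2 reports 3.
Truthful report 17: project not built, utility 0.
Report 30 instead: project built, pays 11, utility 17 - 11 = 6.
Since 6 > 0, reporting 30 is strictly better here, so truthful reporting is not dominant.

No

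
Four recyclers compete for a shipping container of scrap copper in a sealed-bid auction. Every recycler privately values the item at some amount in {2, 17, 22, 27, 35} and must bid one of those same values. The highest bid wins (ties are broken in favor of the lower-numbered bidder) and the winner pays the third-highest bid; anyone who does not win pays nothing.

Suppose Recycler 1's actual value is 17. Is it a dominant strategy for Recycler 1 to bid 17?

No

Consider the case where Recycler 2 bids 2, Recycler 3 bids 2 and Recycler 4 bids 22.
Truthful bid 17: loses, pays 0, utility 0.
Bid 22 instead: wins, pays 2, utility 17 - 2 = 15.
Since 15 > 0, bidding 22 is strictly better here, so truthful bidding is not dominant.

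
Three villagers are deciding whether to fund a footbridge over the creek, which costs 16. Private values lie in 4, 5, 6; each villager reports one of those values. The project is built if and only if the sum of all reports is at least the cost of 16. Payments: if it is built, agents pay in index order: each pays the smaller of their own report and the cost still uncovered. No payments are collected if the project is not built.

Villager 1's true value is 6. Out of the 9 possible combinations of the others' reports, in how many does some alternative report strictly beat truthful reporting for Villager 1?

3

Others report (5, 6): truth gives 0; report 5 gives 1 > 0. Violating.
Others report (6, 5): truth gives 0; report 5 gives 1 > 0. Violating.
Others report (6, 6): truth gives 0; report 4 gives 2 > 0. Violating.
Others report (4, 4): truth gives 0; no alternative beats it.
Others report (4, 5): truth gives 0; no alternative beats it.
(Checking all 9 profiles: 3 have a profitable deviation, 6 do not.)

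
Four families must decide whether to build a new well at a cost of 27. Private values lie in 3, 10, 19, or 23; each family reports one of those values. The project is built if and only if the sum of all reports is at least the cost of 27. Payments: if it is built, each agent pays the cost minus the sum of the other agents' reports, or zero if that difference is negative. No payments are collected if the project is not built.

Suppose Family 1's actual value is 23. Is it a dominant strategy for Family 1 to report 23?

Check each profile of the others' reports and compare truth against every alternative report.
Others report (3, 3, 23): truth gives 23, best alternative gives 23.
Others report (3, 10, 19): truth gives 23, best alternative gives 23.
Others report (3, 10, 23): truth gives 23, best alternative gives 23.
Others report (3, 19, 10): truth gives 23, best alternative gives 23.
Others report (3, 19, 19): truth gives 23, best alternative gives 23.
Others report (3, 19, 23): truth gives 23, best alternative gives 23.
(Remaining 58 profiles checked similarly; truth is weakly best in each.)
In every case the truthful report is at least as good as any alternative, so it is a dominant strategy.

Yes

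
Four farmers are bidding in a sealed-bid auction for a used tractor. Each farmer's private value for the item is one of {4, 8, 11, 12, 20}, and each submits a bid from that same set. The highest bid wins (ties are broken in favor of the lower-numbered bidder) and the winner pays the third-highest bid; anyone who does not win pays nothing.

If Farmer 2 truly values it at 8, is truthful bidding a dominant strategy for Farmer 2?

Consider the case where Farmer 1 bids 4, Farmer 3 bids 4 and Farmer 4 bids 11.
Truthful bid 8: loses, pays 0, utility 0.
Bid 11 instead: wins, pays 4, utility 8 - 4 = 4.
Since 4 > 0, bidding 11 is strictly better here, so truthful bidding is not dominant.

No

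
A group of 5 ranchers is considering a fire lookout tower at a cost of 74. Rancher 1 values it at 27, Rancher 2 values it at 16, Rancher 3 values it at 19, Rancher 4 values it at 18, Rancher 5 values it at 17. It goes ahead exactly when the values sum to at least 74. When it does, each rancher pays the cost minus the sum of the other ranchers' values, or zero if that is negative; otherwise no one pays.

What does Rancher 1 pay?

4

Total value 97 ≥ cost 74, so the project is built.
The other ranchers' values sum to 70.
Cost minus that sum is 74 - 70 = 4.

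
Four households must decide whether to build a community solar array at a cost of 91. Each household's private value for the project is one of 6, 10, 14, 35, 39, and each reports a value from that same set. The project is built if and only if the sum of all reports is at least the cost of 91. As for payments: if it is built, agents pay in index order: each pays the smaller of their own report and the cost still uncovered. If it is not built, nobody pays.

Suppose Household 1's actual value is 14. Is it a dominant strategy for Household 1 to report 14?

No

Consider the case where Household 2 reports 6, Household 3 reports 39 and Household 4 reports 39.
Truthful report 14: project built, pays 14, utility 14 - 14 = 0.
Report 10 instead: project built, pays 10, utility 14 - 10 = 4.
Since 4 > 0, reporting 10 is strictly better here, so truthful reporting is not dominant.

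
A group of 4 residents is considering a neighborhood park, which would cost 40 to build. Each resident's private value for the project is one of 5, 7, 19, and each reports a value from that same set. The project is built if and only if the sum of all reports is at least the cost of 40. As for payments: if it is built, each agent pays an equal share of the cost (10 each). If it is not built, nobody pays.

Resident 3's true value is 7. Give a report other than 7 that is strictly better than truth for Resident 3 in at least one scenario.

Suppose Resident 1 reports 7, Resident 2 reports 7 and Resident 4 reports 19.
Report 7: project built, pays 10, utility 7 - 10 = -3.
Report 5: project not built, utility 0.
So reporting 5 beats truth here (0 > -3).

5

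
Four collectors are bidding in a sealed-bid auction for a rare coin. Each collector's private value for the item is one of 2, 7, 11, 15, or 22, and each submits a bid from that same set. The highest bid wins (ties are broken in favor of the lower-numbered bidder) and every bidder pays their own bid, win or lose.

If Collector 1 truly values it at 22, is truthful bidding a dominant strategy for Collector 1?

No

Consider the case where Collector 2 bids 2, Collector 3 bids 2 and Collector 4 bids 2.
Truthful bid 22: wins, pays 22, utility 22 - 22 = 0.
Bid 2 instead: wins, pays 2, utility 22 - 2 = 20.
Since 20 > 0, bidding 2 is strictly better here, so truthful bidding is not dominant.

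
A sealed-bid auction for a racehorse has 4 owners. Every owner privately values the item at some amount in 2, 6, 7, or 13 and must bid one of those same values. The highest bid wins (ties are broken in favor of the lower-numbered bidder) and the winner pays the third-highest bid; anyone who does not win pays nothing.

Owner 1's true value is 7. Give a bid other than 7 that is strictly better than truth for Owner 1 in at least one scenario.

Suppose Owner 2 bids 2, Owner 3 bids 2 and Owner 4 bids 13.
Bid 7: loses, pays 0, utility 0.
Bid 13: wins, pays 2, utility 7 - 2 = 5.
So bidding 13 beats truth here (5 > 0).

13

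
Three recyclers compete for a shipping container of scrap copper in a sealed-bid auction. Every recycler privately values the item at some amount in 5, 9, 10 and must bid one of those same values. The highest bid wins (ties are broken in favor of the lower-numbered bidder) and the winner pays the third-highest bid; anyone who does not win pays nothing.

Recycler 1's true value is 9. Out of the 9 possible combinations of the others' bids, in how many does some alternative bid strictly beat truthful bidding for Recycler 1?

2

Others bid (5, 10): truth gives 0; bid 10 gives 4 > 0. Violating.
Others bid (10, 5): truth gives 0; bid 10 gives 4 > 0. Violating.
Others bid (5, 5): truth gives 4; no alternative beats it.
Others bid (5, 9): truth gives 4; no alternative beats it.
(Checking all 9 profiles: 2 have a profitable deviation, 7 do not.)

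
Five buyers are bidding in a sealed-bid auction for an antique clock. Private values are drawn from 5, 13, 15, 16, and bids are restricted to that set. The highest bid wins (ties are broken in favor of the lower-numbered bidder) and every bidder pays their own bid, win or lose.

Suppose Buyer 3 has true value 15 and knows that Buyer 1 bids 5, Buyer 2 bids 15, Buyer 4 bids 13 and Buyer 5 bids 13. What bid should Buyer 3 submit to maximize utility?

Bid 5: loses but pays 5, utility -5.
Bid 13: loses but pays 13, utility -13.
Bid 15: loses but pays 15, utility -15.
Bid 16: wins, pays 16, utility 15 - 16 = -1.
The best choice is 16 with utility -1.

16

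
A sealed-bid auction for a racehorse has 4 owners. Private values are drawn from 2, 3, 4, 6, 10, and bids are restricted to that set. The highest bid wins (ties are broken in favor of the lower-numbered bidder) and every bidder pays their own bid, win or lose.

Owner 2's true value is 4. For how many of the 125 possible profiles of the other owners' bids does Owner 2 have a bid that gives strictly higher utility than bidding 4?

111

Others bid (2, 2, 2): truth gives 0; bid 3 gives 1 > 0. Violating.
Others bid (2, 2, 3): truth gives 0; bid 3 gives 1 > 0. Violating.
Others bid (2, 2, 6): truth gives -4; bid 2 gives -2 > -4. Violating.
Others bid (2, 2, 10): truth gives -4; bid 2 gives -2 > -4. Violating.
Others bid (2, 2, 4): truth gives 0; no alternative beats it.
Others bid (2, 3, 4): truth gives 0; no alternative beats it.
(Checking all 125 profiles: 111 have a profitable deviation, 14 do not.)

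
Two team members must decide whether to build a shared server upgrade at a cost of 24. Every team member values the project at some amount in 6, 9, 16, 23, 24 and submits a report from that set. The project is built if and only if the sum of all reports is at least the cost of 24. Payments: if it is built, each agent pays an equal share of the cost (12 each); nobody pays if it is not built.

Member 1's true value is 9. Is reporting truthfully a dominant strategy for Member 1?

Consider the case where Member 2 reports 16.
Truthful report 9: project built, pays 12, utility 9 - 12 = -3.
Report 6 instead: project not built, utility 0.
Since 0 > -3, reporting 6 is strictly better here, so truthful reporting is not dominant.

No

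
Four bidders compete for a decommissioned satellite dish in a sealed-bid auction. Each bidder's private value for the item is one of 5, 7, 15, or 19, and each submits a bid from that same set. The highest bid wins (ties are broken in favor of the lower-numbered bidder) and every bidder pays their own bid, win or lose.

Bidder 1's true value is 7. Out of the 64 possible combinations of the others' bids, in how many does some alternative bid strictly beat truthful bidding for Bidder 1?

Others bid (5, 5, 5): truth gives 0; bid 5 gives 2 > 0. Violating.
Others bid (5, 5, 15): truth gives -7; bid 5 gives -5 > -7. Violating.
Others bid (5, 5, 19): truth gives -7; bid 5 gives -5 > -7. Violating.
Others bid (5, 7, 15): truth gives -7; bid 5 gives -5 > -7. Violating.
Others bid (5, 5, 7): truth gives 0; no alternative beats it.
Others bid (5, 7, 5): truth gives 0; no alternative beats it.
(Checking all 64 profiles: 57 have a profitable deviation, 7 do not.)

57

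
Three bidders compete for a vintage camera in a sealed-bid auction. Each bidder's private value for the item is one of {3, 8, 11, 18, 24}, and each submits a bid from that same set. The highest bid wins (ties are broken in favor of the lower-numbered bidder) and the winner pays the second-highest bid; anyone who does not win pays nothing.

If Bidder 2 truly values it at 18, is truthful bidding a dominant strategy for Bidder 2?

Check each profile of the others' bids and compare truth against every alternative bid.
Others bid (3, 3): truth gives 15, best alternative gives 15.
Others bid (3, 8): truth gives 10, best alternative gives 10.
Others bid (8, 3): truth gives 10, best alternative gives 10.
Others bid (8, 8): truth gives 10, best alternative gives 10.
Others bid (3, 11): truth gives 7, best alternative gives 7.
Others bid (8, 11): truth gives 7, best alternative gives 7.
(Remaining 19 profiles checked similarly; truth is weakly best in each.)
In every case the truthful bid is at least as good as any alternative, so it is a dominant strategy.

Yes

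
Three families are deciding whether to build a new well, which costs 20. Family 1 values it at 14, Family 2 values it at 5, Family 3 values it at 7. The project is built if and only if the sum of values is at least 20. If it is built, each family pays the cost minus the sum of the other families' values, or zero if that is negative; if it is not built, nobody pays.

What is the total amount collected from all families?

9

Total value 26 ≥ cost 20, so it is built.
Family 1: others sum to 12; max(0, 20 - 12) = 8.
Family 2: others sum to 21; max(0, 20 - 21) = 0.
Family 3: others sum to 19; max(0, 20 - 19) = 1.
Total collected = 8 + 0 + 1 = 9.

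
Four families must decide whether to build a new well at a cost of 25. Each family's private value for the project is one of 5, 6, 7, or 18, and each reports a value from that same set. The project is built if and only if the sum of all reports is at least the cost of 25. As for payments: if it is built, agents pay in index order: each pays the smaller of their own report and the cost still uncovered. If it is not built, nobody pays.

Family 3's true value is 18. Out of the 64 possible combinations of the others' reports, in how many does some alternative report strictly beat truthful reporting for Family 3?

Others report (5, 5, 18): truth gives 3; report 5 gives 13 > 3. Violating.
Others report (5, 6, 7): truth gives 4; report 7 gives 11 > 4. Violating.
Others report (5, 6, 18): truth gives 4; report 5 gives 13 > 4. Violating.
Others report (5, 7, 6): truth gives 5; report 7 gives 11 > 5. Violating.
Others report (5, 5, 5): truth gives 3; no alternative beats it.
Others report (5, 5, 6): truth gives 3; no alternative beats it.
(Checking all 64 profiles: 26 have a profitable deviation, 38 do not.)

26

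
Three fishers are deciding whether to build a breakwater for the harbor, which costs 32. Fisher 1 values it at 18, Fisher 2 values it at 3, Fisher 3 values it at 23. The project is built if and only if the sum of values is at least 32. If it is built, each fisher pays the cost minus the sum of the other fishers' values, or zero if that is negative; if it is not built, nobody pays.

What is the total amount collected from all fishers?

17

Total value 44 ≥ cost 32, so it is built.
Fisher 1: others sum to 26; max(0, 32 - 26) = 6.
Fisher 2: others sum to 41; max(0, 32 - 41) = 0.
Fisher 3: others sum to 21; max(0, 32 - 21) = 11.
Total collected = 6 + 0 + 11 = 17.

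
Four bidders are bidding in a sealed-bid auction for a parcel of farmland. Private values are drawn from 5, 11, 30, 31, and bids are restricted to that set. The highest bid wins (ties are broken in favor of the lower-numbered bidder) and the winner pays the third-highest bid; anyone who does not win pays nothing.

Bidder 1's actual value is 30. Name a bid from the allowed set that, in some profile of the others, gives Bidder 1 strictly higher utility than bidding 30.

31

Suppose Bidder 2 bids 5, Bidder 3 bids 5 and Bidder 4 bids 31.
Bid 30: loses, pays 0, utility 0.
Bid 31: wins, pays 5, utility 30 - 5 = 25.
So bidding 31 beats truth here (25 > 0).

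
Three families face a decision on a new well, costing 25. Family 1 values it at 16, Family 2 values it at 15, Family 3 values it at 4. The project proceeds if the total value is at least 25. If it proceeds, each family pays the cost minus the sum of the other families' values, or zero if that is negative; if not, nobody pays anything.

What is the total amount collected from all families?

Total value 35 ≥ cost 25, so it is built.
Family 1: others sum to 19; max(0, 25 - 19) = 6.
Family 2: others sum to 20; max(0, 25 - 20) = 5.
Family 3: others sum to 31; max(0, 25 - 31) = 0.
Total collected = 6 + 5 + 0 = 11.

11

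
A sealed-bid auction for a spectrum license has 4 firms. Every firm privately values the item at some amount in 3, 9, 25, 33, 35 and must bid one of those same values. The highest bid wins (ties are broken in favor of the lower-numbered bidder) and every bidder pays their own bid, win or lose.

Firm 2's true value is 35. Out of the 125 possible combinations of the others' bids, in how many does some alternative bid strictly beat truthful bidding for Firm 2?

73

Others bid (3, 3, 3): truth gives 0; bid 9 gives 26 > 0. Violating.
Others bid (3, 3, 9): truth gives 0; bid 9 gives 26 > 0. Violating.
Others bid (3, 3, 25): truth gives 0; bid 25 gives 10 > 0. Violating.
Others bid (3, 3, 33): truth gives 0; bid 33 gives 2 > 0. Violating.
Others bid (3, 3, 35): truth gives 0; no alternative beats it.
Others bid (3, 9, 35): truth gives 0; no alternative beats it.
(Checking all 125 profiles: 73 have a profitable deviation, 52 do not.)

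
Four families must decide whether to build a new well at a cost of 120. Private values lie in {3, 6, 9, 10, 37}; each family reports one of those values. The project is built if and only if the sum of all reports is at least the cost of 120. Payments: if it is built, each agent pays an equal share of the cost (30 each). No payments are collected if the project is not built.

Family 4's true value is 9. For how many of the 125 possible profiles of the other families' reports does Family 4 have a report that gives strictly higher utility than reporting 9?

Others report (37, 37, 37): truth gives -21; report 3 gives 0 > -21. Violating.
Others report (3, 3, 3): truth gives 0; no alternative beats it.
Others report (3, 3, 6): truth gives 0; no alternative beats it.
(Checking all 125 profiles: 1 has a profitable deviation, 124 do not.)

1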